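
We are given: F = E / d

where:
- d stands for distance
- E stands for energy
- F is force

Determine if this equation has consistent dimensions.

Yes

d (distance) has dimensions [L].
E (energy) has dimensions [L^2 M T^-2].
F (force) has dimensions [L M T^-2].

Left side: [L M T^-2]
Right side: [L M T^-2]

Both sides have the same dimensions, so the equation is dimensionally consistent.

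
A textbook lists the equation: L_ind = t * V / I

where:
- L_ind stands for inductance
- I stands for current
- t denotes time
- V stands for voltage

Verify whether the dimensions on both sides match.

Yes

L_ind (inductance) has dimensions [I^-2 L^2 M T^-2].
I (current) has dimensions [I].
t (time) has dimensions [T].
V (voltage) has dimensions [I^-1 L^2 M T^-3].

Left side: [I^-2 L^2 M T^-2]
Right side: [I^-2 L^2 M T^-2]

Both sides have the same dimensions, so the equation is dimensionally consistent.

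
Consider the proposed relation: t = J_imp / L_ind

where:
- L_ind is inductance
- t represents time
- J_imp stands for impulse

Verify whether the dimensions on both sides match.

No

L_ind (inductance) has dimensions [I^-2 L^2 M T^-2].
t (time) has dimensions [T].
J_imp (impulse) has dimensions [L M T^-1].

Left side: [T]
Right side: [I^2 L^-1 T]

The two sides have different dimensions, so the equation is NOT dimensionally consistent.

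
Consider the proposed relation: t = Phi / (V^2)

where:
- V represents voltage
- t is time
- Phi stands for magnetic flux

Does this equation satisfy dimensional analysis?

No

V (voltage) has dimensions [I^-1 L^2 M T^-3].
t (time) has dimensions [T].
Phi (magnetic flux) has dimensions [I^-1 L^2 M T^-2].

Left side: [T]
Right side: [I L^-2 M^-1 T^4]

The two sides have different dimensions, so the equation is NOT dimensionally consistent.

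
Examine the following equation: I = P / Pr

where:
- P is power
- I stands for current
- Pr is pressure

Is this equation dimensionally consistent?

No

P (power) has dimensions [L^2 M T^-3].
I (current) has dimensions [I].
Pr (pressure) has dimensions [L^-1 M T^-2].

Left side: [I]
Right side: [L^3 T^-1]

The two sides have different dimensions, so the equation is NOT dimensionally consistent.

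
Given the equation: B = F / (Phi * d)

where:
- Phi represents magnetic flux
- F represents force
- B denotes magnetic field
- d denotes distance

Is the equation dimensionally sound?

No

Phi (magnetic flux) has dimensions [I^-1 L^2 M T^-2].
F (force) has dimensions [L M T^-2].
B (magnetic field) has dimensions [I^-1 M T^-2].
d (distance) has dimensions [L].

Left side: [I^-1 M T^-2]
Right side: [I L^-2]

The two sides have different dimensions, so the equation is NOT dimensionally consistent.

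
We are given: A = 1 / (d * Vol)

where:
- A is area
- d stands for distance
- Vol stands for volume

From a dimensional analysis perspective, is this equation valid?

No

A (area) has dimensions [L^2].
d (distance) has dimensions [L].
Vol (volume) has dimensions [L^3].

Left side: [L^2]
Right side: [L^-4]

The two sides have different dimensions, so the equation is NOT dimensionally consistent.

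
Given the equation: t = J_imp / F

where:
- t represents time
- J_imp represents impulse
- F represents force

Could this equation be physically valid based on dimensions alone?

Yes

t (time) has dimensions [T].
J_imp (impulse) has dimensions [L M T^-1].
F (force) has dimensions [L M T^-2].

Left side: [T]
Right side: [T]

Both sides have the same dimensions, so the equation is dimensionally consistent.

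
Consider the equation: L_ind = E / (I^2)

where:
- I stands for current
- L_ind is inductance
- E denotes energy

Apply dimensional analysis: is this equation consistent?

Yes

I (current) has dimensions [I].
L_ind (inductance) has dimensions [I^-2 L^2 M T^-2].
E (energy) has dimensions [L^2 M T^-2].

Left side: [I^-2 L^2 M T^-2]
Right side: [I^-2 L^2 M T^-2]

Both sides have the same dimensions, so the equation is dimensionally consistent.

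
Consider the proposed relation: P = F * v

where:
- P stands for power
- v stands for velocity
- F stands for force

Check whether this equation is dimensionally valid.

Yes

P (power) has dimensions [L^2 M T^-3].
v (velocity) has dimensions [L T^-1].
F (force) has dimensions [L M T^-2].

Left side: [L^2 M T^-3]
Right side: [L^2 M T^-3]

Both sides have the same dimensions, so the equation is dimensionally consistent.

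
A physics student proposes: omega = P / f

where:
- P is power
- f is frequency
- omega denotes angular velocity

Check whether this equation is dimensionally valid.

No

P (power) has dimensions [L^2 M T^-3].
f (frequency) has dimensions [T^-1].
omega (angular velocity) has dimensions [T^-1].

Left side: [T^-1]
Right side: [L^2 M T^-2]

The two sides have different dimensions, so the equation is NOT dimensionally consistent.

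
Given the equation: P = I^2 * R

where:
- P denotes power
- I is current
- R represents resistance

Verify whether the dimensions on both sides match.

Yes

P (power) has dimensions [L^2 M T^-3].
I (current) has dimensions [I].
R (resistance) has dimensions [I^-2 L^2 M T^-3].

Left side: [L^2 M T^-3]
Right side: [L^2 M T^-3]

Both sides have the same dimensions, so the equation is dimensionally consistent.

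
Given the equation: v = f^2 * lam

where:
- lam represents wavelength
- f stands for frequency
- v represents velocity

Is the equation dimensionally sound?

No

lam (wavelength) has dimensions [L].
f (frequency) has dimensions [T^-1].
v (velocity) has dimensions [L T^-1].

Left side: [L T^-1]
Right side: [L T^-2]

The two sides have different dimensions, so the equation is NOT dimensionally consistent.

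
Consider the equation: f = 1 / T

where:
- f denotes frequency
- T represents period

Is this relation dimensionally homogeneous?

Yes

f (frequency) has dimensions [T^-1].
T (period) has dimensions [T].

Left side: [T^-1]
Right side: [T^-1]

Both sides have the same dimensions, so the equation is dimensionally consistent.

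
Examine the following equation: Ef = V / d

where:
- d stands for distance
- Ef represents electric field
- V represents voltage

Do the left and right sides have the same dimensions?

Yes

d (distance) has dimensions [L].
Ef (electric field) has dimensions [I^-1 L M T^-3].
V (voltage) has dimensions [I^-1 L^2 M T^-3].

Left side: [I^-1 L M T^-3]
Right side: [I^-1 L M T^-3]

Both sides have the same dimensions, so the equation is dimensionally consistent.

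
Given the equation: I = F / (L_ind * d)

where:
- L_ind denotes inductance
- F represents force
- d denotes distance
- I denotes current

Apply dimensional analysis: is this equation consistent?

No

L_ind (inductance) has dimensions [I^-2 L^2 M T^-2].
F (force) has dimensions [L M T^-2].
d (distance) has dimensions [L].
I (current) has dimensions [I].

Left side: [I]
Right side: [I^2 L^-2]

The two sides have different dimensions, so the equation is NOT dimensionally consistent.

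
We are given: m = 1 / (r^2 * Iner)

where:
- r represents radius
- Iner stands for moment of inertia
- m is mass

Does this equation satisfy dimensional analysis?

No

r (radius) has dimensions [L].
Iner (moment of inertia) has dimensions [L^2 M].
m (mass) has dimensions [M].

Left side: [M]
Right side: [L^-4 M^-1]

The two sides have different dimensions, so the equation is NOT dimensionally consistent.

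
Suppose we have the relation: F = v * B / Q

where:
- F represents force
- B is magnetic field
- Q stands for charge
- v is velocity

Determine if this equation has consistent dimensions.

No

F (force) has dimensions [L M T^-2].
B (magnetic field) has dimensions [I^-1 M T^-2].
Q (charge) has dimensions [I T].
v (velocity) has dimensions [L T^-1].

Left side: [L M T^-2]
Right side: [I^-2 L M T^-4]

The two sides have different dimensions, so the equation is NOT dimensionally consistent.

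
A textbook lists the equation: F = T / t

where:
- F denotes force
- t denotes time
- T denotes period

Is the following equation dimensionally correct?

No

F (force) has dimensions [L M T^-2].
t (time) has dimensions [T].
T (period) has dimensions [T].

Left side: [L M T^-2]
Right side: [dimensionless]

The two sides have different dimensions, so the equation is NOT dimensionally consistent.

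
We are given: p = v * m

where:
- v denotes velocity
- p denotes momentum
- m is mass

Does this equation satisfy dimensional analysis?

Yes

v (velocity) has dimensions [L T^-1].
p (momentum) has dimensions [L M T^-1].
m (mass) has dimensions [M].

Left side: [L M T^-1]
Right side: [L M T^-1]

Both sides have the same dimensions, so the equation is dimensionally consistent.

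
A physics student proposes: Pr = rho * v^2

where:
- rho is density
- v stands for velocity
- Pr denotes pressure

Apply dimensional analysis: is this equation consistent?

Yes

rho (density) has dimensions [L^-3 M].
v (velocity) has dimensions [L T^-1].
Pr (pressure) has dimensions [L^-1 M T^-2].

Left side: [L^-1 M T^-2]
Right side: [L^-1 M T^-2]

Both sides have the same dimensions, so the equation is dimensionally consistent.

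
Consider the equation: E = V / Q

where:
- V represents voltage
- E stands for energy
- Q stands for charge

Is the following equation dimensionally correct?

No

V (voltage) has dimensions [I^-1 L^2 M T^-3].
E (energy) has dimensions [L^2 M T^-2].
Q (charge) has dimensions [I T].

Left side: [L^2 M T^-2]
Right side: [I^-2 L^2 M T^-4]

The two sides have different dimensions, so the equation is NOT dimensionally consistent.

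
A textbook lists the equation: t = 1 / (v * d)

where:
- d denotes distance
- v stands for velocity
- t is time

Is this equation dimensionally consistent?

No

d (distance) has dimensions [L].
v (velocity) has dimensions [L T^-1].
t (time) has dimensions [T].

Left side: [T]
Right side: [L^-2 T]

The two sides have different dimensions, so the equation is NOT dimensionally consistent.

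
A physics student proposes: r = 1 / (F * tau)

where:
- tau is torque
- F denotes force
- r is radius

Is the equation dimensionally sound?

No

tau (torque) has dimensions [L^2 M T^-2].
F (force) has dimensions [L M T^-2].
r (radius) has dimensions [L].

Left side: [L]
Right side: [L^-3 M^-2 T^4]

The two sides have different dimensions, so the equation is NOT dimensionally consistent.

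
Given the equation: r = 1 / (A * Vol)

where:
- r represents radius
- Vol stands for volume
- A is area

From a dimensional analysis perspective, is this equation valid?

No

r (radius) has dimensions [L].
Vol (volume) has dimensions [L^3].
A (area) has dimensions [L^2].

Left side: [L]
Right side: [L^-5]

The two sides have different dimensions, so the equation is NOT dimensionally consistent.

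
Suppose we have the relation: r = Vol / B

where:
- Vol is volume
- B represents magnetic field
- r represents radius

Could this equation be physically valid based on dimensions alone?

No

Vol (volume) has dimensions [L^3].
B (magnetic field) has dimensions [I^-1 M T^-2].
r (radius) has dimensions [L].

Left side: [L]
Right side: [I L^3 M^-1 T^2]

The two sides have different dimensions, so the equation is NOT dimensionally consistent.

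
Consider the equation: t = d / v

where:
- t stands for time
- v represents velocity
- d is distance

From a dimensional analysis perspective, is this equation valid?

Yes

t (time) has dimensions [T].
v (velocity) has dimensions [L T^-1].
d (distance) has dimensions [L].

Left side: [T]
Right side: [T]

Both sides have the same dimensions, so the equation is dimensionally consistent.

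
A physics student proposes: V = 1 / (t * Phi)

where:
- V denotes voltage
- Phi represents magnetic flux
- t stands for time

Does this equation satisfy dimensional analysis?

No

V (voltage) has dimensions [I^-1 L^2 M T^-3].
Phi (magnetic flux) has dimensions [I^-1 L^2 M T^-2].
t (time) has dimensions [T].

Left side: [I^-1 L^2 M T^-3]
Right side: [I L^-2 M^-1 T]

The two sides have different dimensions, so the equation is NOT dimensionally consistent.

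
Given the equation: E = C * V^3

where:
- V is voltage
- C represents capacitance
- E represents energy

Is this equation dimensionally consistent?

No

V (voltage) has dimensions [I^-1 L^2 M T^-3].
C (capacitance) has dimensions [I^2 L^-2 M^-1 T^4].
E (energy) has dimensions [L^2 M T^-2].

Left side: [L^2 M T^-2]
Right side: [I^-1 L^4 M^2 T^-5]

The two sides have different dimensions, so the equation is NOT dimensionally consistent.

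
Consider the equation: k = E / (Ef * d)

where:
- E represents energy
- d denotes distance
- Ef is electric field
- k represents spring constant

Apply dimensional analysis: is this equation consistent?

No

E (energy) has dimensions [L^2 M T^-2].
d (distance) has dimensions [L].
Ef (electric field) has dimensions [I^-1 L M T^-3].
k (spring constant) has dimensions [M T^-2].

Left side: [M T^-2]
Right side: [I T]

The two sides have different dimensions, so the equation is NOT dimensionally consistent.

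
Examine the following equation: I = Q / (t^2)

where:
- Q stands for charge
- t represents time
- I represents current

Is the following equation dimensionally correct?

No

Q (charge) has dimensions [I T].
t (time) has dimensions [T].
I (current) has dimensions [I].

Left side: [I]
Right side: [I T^-1]

The two sides have different dimensions, so the equation is NOT dimensionally consistent.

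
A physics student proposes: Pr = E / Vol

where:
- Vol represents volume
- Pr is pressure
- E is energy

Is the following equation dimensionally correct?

Yes

Vol (volume) has dimensions [L^3].
Pr (pressure) has dimensions [L^-1 M T^-2].
E (energy) has dimensions [L^2 M T^-2].

Left side: [L^-1 M T^-2]
Right side: [L^-1 M T^-2]

Both sides have the same dimensions, so the equation is dimensionally consistent.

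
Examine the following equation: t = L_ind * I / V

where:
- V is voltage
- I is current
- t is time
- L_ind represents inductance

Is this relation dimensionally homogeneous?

Yes

V (voltage) has dimensions [I^-1 L^2 M T^-3].
I (current) has dimensions [I].
t (time) has dimensions [T].
L_ind (inductance) has dimensions [I^-2 L^2 M T^-2].

Left side: [T]
Right side: [T]

Both sides have the same dimensions, so the equation is dimensionally consistent.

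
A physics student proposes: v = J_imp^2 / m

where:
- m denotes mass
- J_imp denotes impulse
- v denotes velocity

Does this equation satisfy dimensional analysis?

No

m (mass) has dimensions [M].
J_imp (impulse) has dimensions [L M T^-1].
v (velocity) has dimensions [L T^-1].

Left side: [L T^-1]
Right side: [L^2 M T^-2]

The two sides have different dimensions, so the equation is NOT dimensionally consistent.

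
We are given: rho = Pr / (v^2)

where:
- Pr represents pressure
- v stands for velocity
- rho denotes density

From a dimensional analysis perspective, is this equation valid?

Yes

Pr (pressure) has dimensions [L^-1 M T^-2].
v (velocity) has dimensions [L T^-1].
rho (density) has dimensions [L^-3 M].

Left side: [L^-3 M]
Right side: [L^-3 M]

Both sides have the same dimensions, so the equation is dimensionally consistent.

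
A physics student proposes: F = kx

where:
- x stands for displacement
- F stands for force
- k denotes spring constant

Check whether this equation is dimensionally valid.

Yes

x (displacement) has dimensions [L].
F (force) has dimensions [L M T^-2].
k (spring constant) has dimensions [M T^-2].

Left side: [L M T^-2]
Right side: [L M T^-2]

Both sides have the same dimensions, so the equation is dimensionally consistent.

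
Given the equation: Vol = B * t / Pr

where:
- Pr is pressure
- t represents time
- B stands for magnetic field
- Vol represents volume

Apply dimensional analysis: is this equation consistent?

No

Pr (pressure) has dimensions [L^-1 M T^-2].
t (time) has dimensions [T].
B (magnetic field) has dimensions [I^-1 M T^-2].
Vol (volume) has dimensions [L^3].

Left side: [L^3]
Right side: [I^-1 L T]

The two sides have different dimensions, so the equation is NOT dimensionally consistent.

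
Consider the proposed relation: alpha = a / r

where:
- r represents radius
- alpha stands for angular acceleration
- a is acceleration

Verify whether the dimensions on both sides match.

Yes

r (radius) has dimensions [L].
alpha (angular acceleration) has dimensions [T^-2].
a (acceleration) has dimensions [L T^-2].

Left side: [T^-2]
Right side: [T^-2]

Both sides have the same dimensions, so the equation is dimensionally consistent.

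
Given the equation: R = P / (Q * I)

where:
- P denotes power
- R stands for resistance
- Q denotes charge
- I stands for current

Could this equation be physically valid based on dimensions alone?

No

P (power) has dimensions [L^2 M T^-3].
R (resistance) has dimensions [I^-2 L^2 M T^-3].
Q (charge) has dimensions [I T].
I (current) has dimensions [I].

Left side: [I^-2 L^2 M T^-3]
Right side: [I^-2 L^2 M T^-4]

The two sides have different dimensions, so the equation is NOT dimensionally consistent.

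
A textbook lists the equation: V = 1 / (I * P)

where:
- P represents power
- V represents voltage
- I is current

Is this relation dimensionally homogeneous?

No

P (power) has dimensions [L^2 M T^-3].
V (voltage) has dimensions [I^-1 L^2 M T^-3].
I (current) has dimensions [I].

Left side: [I^-1 L^2 M T^-3]
Right side: [I^-1 L^-2 M^-1 T^3]

The two sides have different dimensions, so the equation is NOT dimensionally consistent.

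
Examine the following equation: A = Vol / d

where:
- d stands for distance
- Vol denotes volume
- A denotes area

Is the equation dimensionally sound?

Yes

d (distance) has dimensions [L].
Vol (volume) has dimensions [L^3].
A (area) has dimensions [L^2].

Left side: [L^2]
Right side: [L^2]

Both sides have the same dimensions, so the equation is dimensionally consistent.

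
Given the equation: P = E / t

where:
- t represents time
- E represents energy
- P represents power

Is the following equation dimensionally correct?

Yes

t (time) has dimensions [T].
E (energy) has dimensions [L^2 M T^-2].
P (power) has dimensions [L^2 M T^-3].

Left side: [L^2 M T^-3]
Right side: [L^2 M T^-3]

Both sides have the same dimensions, so the equation is dimensionally consistent.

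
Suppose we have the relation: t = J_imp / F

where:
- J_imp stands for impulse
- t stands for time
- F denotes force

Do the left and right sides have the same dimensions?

Yes

J_imp (impulse) has dimensions [L M T^-1].
t (time) has dimensions [T].
F (force) has dimensions [L M T^-2].

Left side: [T]
Right side: [T]

Both sides have the same dimensions, so the equation is dimensionally consistent.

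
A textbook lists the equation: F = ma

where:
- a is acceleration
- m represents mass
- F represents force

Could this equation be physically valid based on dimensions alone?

Yes

a (acceleration) has dimensions [L T^-2].
m (mass) has dimensions [M].
F (force) has dimensions [L M T^-2].

Left side: [L M T^-2]
Right side: [L M T^-2]

Both sides have the same dimensions, so the equation is dimensionally consistent.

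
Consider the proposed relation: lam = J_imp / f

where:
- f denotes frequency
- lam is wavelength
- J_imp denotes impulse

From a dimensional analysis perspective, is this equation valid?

No

f (frequency) has dimensions [T^-1].
lam (wavelength) has dimensions [L].
J_imp (impulse) has dimensions [L M T^-1].

Left side: [L]
Right side: [L M]

The two sides have different dimensions, so the equation is NOT dimensionally consistent.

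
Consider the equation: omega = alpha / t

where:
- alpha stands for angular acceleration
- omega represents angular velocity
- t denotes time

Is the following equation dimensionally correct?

No

alpha (angular acceleration) has dimensions [T^-2].
omega (angular velocity) has dimensions [T^-1].
t (time) has dimensions [T].

Left side: [T^-1]
Right side: [T^-3]

The two sides have different dimensions, so the equation is NOT dimensionally consistent.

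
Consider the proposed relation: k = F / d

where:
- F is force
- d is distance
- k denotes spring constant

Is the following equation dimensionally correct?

Yes

F (force) has dimensions [L M T^-2].
d (distance) has dimensions [L].
k (spring constant) has dimensions [M T^-2].

Left side: [M T^-2]
Right side: [M T^-2]

Both sides have the same dimensions, so the equation is dimensionally consistent.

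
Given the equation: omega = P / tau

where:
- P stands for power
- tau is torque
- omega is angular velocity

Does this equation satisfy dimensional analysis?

Yes

P (power) has dimensions [L^2 M T^-3].
tau (torque) has dimensions [L^2 M T^-2].
omega (angular velocity) has dimensions [T^-1].

Left side: [T^-1]
Right side: [T^-1]

Both sides have the same dimensions, so the equation is dimensionally consistent.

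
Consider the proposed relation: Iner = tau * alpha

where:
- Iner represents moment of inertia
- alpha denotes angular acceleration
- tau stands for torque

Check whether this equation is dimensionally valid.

No

Iner (moment of inertia) has dimensions [L^2 M].
alpha (angular acceleration) has dimensions [T^-2].
tau (torque) has dimensions [L^2 M T^-2].

Left side: [L^2 M]
Right side: [L^2 M T^-4]

The two sides have different dimensions, so the equation is NOT dimensionally consistent.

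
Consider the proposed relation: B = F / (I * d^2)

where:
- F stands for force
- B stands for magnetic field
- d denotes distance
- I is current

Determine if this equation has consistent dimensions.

No

F (force) has dimensions [L M T^-2].
B (magnetic field) has dimensions [I^-1 M T^-2].
d (distance) has dimensions [L].
I (current) has dimensions [I].

Left side: [I^-1 M T^-2]
Right side: [I^-1 L^-1 M T^-2]

The two sides have different dimensions, so the equation is NOT dimensionally consistent.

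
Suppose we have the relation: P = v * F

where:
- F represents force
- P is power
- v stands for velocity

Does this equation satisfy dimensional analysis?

Yes

F (force) has dimensions [L M T^-2].
P (power) has dimensions [L^2 M T^-3].
v (velocity) has dimensions [L T^-1].

Left side: [L^2 M T^-3]
Right side: [L^2 M T^-3]

Both sides have the same dimensions, so the equation is dimensionally consistent.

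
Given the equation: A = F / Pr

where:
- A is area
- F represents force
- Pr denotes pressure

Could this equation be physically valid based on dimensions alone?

Yes

A (area) has dimensions [L^2].
F (force) has dimensions [L M T^-2].
Pr (pressure) has dimensions [L^-1 M T^-2].

Left side: [L^2]
Right side: [L^2]

Both sides have the same dimensions, so the equation is dimensionally consistent.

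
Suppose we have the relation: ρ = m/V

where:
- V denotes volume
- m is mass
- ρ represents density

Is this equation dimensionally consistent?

Yes

V (volume) has dimensions [L^3].
m (mass) has dimensions [M].
ρ (density) has dimensions [L^-3 M].

Left side: [L^-3 M]
Right side: [L^-3 M]

Both sides have the same dimensions, so the equation is dimensionally consistent.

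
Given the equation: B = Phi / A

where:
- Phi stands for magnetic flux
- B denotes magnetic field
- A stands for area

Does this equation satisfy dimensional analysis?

Yes

Phi (magnetic flux) has dimensions [I^-1 L^2 M T^-2].
B (magnetic field) has dimensions [I^-1 M T^-2].
A (area) has dimensions [L^2].

Left side: [I^-1 M T^-2]
Right side: [I^-1 M T^-2]

Both sides have the same dimensions, so the equation is dimensionally consistent.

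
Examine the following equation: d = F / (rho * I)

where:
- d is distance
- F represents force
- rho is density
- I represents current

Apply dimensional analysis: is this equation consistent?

No

d (distance) has dimensions [L].
F (force) has dimensions [L M T^-2].
rho (density) has dimensions [L^-3 M].
I (current) has dimensions [I].

Left side: [L]
Right side: [I^-1 L^4 T^-2]

The two sides have different dimensions, so the equation is NOT dimensionally consistent.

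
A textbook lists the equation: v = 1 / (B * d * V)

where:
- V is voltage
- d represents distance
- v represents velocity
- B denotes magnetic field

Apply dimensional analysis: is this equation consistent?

No

V (voltage) has dimensions [I^-1 L^2 M T^-3].
d (distance) has dimensions [L].
v (velocity) has dimensions [L T^-1].
B (magnetic field) has dimensions [I^-1 M T^-2].

Left side: [L T^-1]
Right side: [I^2 L^-3 M^-2 T^5]

The two sides have different dimensions, so the equation is NOT dimensionally consistent.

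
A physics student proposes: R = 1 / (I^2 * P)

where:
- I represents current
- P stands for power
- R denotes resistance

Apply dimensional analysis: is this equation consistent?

No

I (current) has dimensions [I].
P (power) has dimensions [L^2 M T^-3].
R (resistance) has dimensions [I^-2 L^2 M T^-3].

Left side: [I^-2 L^2 M T^-3]
Right side: [I^-2 L^-2 M^-1 T^3]

The two sides have different dimensions, so the equation is NOT dimensionally consistent.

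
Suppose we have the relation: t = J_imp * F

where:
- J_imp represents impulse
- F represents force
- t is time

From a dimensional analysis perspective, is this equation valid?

No

J_imp (impulse) has dimensions [L M T^-1].
F (force) has dimensions [L M T^-2].
t (time) has dimensions [T].

Left side: [T]
Right side: [L^2 M^2 T^-3]

The two sides have different dimensions, so the equation is NOT dimensionally consistent.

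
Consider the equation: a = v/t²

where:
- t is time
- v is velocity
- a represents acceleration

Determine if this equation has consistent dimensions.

No

t (time) has dimensions [T].
v (velocity) has dimensions [L T^-1].
a (acceleration) has dimensions [L T^-2].

Left side: [L T^-2]
Right side: [L T^-3]

The two sides have different dimensions, so the equation is NOT dimensionally consistent.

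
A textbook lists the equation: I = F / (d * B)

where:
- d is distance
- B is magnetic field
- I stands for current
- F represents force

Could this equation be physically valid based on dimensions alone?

Yes

d (distance) has dimensions [L].
B (magnetic field) has dimensions [I^-1 M T^-2].
I (current) has dimensions [I].
F (force) has dimensions [L M T^-2].

Left side: [I]
Right side: [I]

Both sides have the same dimensions, so the equation is dimensionally consistent.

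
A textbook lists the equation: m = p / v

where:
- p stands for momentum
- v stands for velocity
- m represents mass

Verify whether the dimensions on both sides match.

Yes

p (momentum) has dimensions [L M T^-1].
v (velocity) has dimensions [L T^-1].
m (mass) has dimensions [M].

Left side: [M]
Right side: [M]

Both sides have the same dimensions, so the equation is dimensionally consistent.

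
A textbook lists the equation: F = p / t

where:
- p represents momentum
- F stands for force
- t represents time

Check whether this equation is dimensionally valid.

Yes

p (momentum) has dimensions [L M T^-1].
F (force) has dimensions [L M T^-2].
t (time) has dimensions [T].

Left side: [L M T^-2]
Right side: [L M T^-2]

Both sides have the same dimensions, so the equation is dimensionally consistent.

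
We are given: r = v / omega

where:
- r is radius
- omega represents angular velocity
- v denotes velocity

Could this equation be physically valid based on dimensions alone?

Yes

r (radius) has dimensions [L].
omega (angular velocity) has dimensions [T^-1].
v (velocity) has dimensions [L T^-1].

Left side: [L]
Right side: [L]

Both sides have the same dimensions, so the equation is dimensionally consistent.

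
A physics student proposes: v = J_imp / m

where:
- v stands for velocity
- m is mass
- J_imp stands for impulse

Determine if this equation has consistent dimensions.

Yes

v (velocity) has dimensions [L T^-1].
m (mass) has dimensions [M].
J_imp (impulse) has dimensions [L M T^-1].

Left side: [L T^-1]
Right side: [L T^-1]

Both sides have the same dimensions, so the equation is dimensionally consistent.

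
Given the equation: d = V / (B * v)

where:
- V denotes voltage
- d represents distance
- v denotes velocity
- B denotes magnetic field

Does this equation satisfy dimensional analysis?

Yes

V (voltage) has dimensions [I^-1 L^2 M T^-3].
d (distance) has dimensions [L].
v (velocity) has dimensions [L T^-1].
B (magnetic field) has dimensions [I^-1 M T^-2].

Left side: [L]
Right side: [L]

Both sides have the same dimensions, so the equation is dimensionally consistent.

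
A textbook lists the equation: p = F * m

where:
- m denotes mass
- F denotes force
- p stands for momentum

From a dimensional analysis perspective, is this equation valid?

No

m (mass) has dimensions [M].
F (force) has dimensions [L M T^-2].
p (momentum) has dimensions [L M T^-1].

Left side: [L M T^-1]
Right side: [L M^2 T^-2]

The two sides have different dimensions, so the equation is NOT dimensionally consistent.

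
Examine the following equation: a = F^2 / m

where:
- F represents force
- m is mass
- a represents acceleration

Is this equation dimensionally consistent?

No

F (force) has dimensions [L M T^-2].
m (mass) has dimensions [M].
a (acceleration) has dimensions [L T^-2].

Left side: [L T^-2]
Right side: [L^2 M T^-4]

The two sides have different dimensions, so the equation is NOT dimensionally consistent.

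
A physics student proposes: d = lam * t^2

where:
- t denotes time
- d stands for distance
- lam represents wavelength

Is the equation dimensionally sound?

No

t (time) has dimensions [T].
d (distance) has dimensions [L].
lam (wavelength) has dimensions [L].

Left side: [L]
Right side: [L T^2]

The two sides have different dimensions, so the equation is NOT dimensionally consistent.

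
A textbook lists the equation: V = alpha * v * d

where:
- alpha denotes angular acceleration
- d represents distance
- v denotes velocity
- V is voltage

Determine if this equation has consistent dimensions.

No

alpha (angular acceleration) has dimensions [T^-2].
d (distance) has dimensions [L].
v (velocity) has dimensions [L T^-1].
V (voltage) has dimensions [I^-1 L^2 M T^-3].

Left side: [I^-1 L^2 M T^-3]
Right side: [L^2 T^-3]

The two sides have different dimensions, so the equation is NOT dimensionally consistent.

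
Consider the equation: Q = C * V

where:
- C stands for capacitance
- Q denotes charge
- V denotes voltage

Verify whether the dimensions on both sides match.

Yes

C (capacitance) has dimensions [I^2 L^-2 M^-1 T^4].
Q (charge) has dimensions [I T].
V (voltage) has dimensions [I^-1 L^2 M T^-3].

Left side: [I T]
Right side: [I T]

Both sides have the same dimensions, so the equation is dimensionally consistent.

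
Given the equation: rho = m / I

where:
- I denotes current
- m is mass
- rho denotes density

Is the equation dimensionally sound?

No

I (current) has dimensions [I].
m (mass) has dimensions [M].
rho (density) has dimensions [L^-3 M].

Left side: [L^-3 M]
Right side: [I^-1 M]

The two sides have different dimensions, so the equation is NOT dimensionally consistent.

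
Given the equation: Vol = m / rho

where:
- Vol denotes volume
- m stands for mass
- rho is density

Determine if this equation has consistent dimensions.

Yes

Vol (volume) has dimensions [L^3].
m (mass) has dimensions [M].
rho (density) has dimensions [L^-3 M].

Left side: [L^3]
Right side: [L^3]

Both sides have the same dimensions, so the equation is dimensionally consistent.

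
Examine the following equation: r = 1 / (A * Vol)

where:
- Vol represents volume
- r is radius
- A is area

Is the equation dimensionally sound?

No

Vol (volume) has dimensions [L^3].
r (radius) has dimensions [L].
A (area) has dimensions [L^2].

Left side: [L]
Right side: [L^-5]

The two sides have different dimensions, so the equation is NOT dimensionally consistent.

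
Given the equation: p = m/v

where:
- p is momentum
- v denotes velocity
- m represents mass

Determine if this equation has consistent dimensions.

No

p (momentum) has dimensions [L M T^-1].
v (velocity) has dimensions [L T^-1].
m (mass) has dimensions [M].

Left side: [L M T^-1]
Right side: [L^-1 M T]

The two sides have different dimensions, so the equation is NOT dimensionally consistent.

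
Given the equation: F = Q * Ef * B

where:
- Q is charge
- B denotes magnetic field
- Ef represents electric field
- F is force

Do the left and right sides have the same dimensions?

No

Q (charge) has dimensions [I T].
B (magnetic field) has dimensions [I^-1 M T^-2].
Ef (electric field) has dimensions [I^-1 L M T^-3].
F (force) has dimensions [L M T^-2].

Left side: [L M T^-2]
Right side: [I^-1 L M^2 T^-4]

The two sides have different dimensions, so the equation is NOT dimensionally consistent.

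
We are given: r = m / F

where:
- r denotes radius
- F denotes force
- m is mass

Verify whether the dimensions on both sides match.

No

r (radius) has dimensions [L].
F (force) has dimensions [L M T^-2].
m (mass) has dimensions [M].

Left side: [L]
Right side: [L^-1 T^2]

The two sides have different dimensions, so the equation is NOT dimensionally consistent.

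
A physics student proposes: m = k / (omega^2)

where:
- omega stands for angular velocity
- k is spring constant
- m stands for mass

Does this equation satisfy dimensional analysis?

Yes

omega (angular velocity) has dimensions [T^-1].
k (spring constant) has dimensions [M T^-2].
m (mass) has dimensions [M].

Left side: [M]
Right side: [M]

Both sides have the same dimensions, so the equation is dimensionally consistent.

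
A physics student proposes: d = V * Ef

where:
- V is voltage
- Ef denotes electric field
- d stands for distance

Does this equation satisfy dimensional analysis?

No

V (voltage) has dimensions [I^-1 L^2 M T^-3].
Ef (electric field) has dimensions [I^-1 L M T^-3].
d (distance) has dimensions [L].

Left side: [L]
Right side: [I^-2 L^3 M^2 T^-6]

The two sides have different dimensions, so the equation is NOT dimensionally consistent.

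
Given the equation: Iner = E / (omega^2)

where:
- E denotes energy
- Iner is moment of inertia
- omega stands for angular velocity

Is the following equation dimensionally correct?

Yes

E (energy) has dimensions [L^2 M T^-2].
Iner (moment of inertia) has dimensions [L^2 M].
omega (angular velocity) has dimensions [T^-1].

Left side: [L^2 M]
Right side: [L^2 M]

Both sides have the same dimensions, so the equation is dimensionally consistent.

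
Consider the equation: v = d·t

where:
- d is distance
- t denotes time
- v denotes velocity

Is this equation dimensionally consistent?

No

d (distance) has dimensions [L].
t (time) has dimensions [T].
v (velocity) has dimensions [L T^-1].

Left side: [L T^-1]
Right side: [L T]

The two sides have different dimensions, so the equation is NOT dimensionally consistent.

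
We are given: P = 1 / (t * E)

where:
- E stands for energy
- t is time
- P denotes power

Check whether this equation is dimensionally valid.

No

E (energy) has dimensions [L^2 M T^-2].
t (time) has dimensions [T].
P (power) has dimensions [L^2 M T^-3].

Left side: [L^2 M T^-3]
Right side: [L^-2 M^-1 T]

The two sides have different dimensions, so the equation is NOT dimensionally consistent.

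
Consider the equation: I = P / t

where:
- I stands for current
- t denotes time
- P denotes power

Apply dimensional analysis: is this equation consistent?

No

I (current) has dimensions [I].
t (time) has dimensions [T].
P (power) has dimensions [L^2 M T^-3].

Left side: [I]
Right side: [L^2 M T^-4]

The two sides have different dimensions, so the equation is NOT dimensionally consistent.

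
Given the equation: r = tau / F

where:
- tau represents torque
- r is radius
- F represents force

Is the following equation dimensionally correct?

Yes

tau (torque) has dimensions [L^2 M T^-2].
r (radius) has dimensions [L].
F (force) has dimensions [L M T^-2].

Left side: [L]
Right side: [L]

Both sides have the same dimensions, so the equation is dimensionally consistent.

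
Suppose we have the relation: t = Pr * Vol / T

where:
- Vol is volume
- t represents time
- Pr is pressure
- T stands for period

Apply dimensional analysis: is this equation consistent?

No

Vol (volume) has dimensions [L^3].
t (time) has dimensions [T].
Pr (pressure) has dimensions [L^-1 M T^-2].
T (period) has dimensions [T].

Left side: [T]
Right side: [L^2 M T^-3]

The two sides have different dimensions, so the equation is NOT dimensionally consistent.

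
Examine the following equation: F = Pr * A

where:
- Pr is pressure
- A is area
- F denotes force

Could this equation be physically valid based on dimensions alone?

Yes

Pr (pressure) has dimensions [L^-1 M T^-2].
A (area) has dimensions [L^2].
F (force) has dimensions [L M T^-2].

Left side: [L M T^-2]
Right side: [L M T^-2]

Both sides have the same dimensions, so the equation is dimensionally consistent.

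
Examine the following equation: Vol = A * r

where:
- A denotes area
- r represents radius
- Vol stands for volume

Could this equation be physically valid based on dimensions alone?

Yes

A (area) has dimensions [L^2].
r (radius) has dimensions [L].
Vol (volume) has dimensions [L^3].

Left side: [L^3]
Right side: [L^3]

Both sides have the same dimensions, so the equation is dimensionally consistent.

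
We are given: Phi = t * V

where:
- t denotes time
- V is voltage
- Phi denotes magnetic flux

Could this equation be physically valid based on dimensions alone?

Yes

t (time) has dimensions [T].
V (voltage) has dimensions [I^-1 L^2 M T^-3].
Phi (magnetic flux) has dimensions [I^-1 L^2 M T^-2].

Left side: [I^-1 L^2 M T^-2]
Right side: [I^-1 L^2 M T^-2]

Both sides have the same dimensions, so the equation is dimensionally consistent.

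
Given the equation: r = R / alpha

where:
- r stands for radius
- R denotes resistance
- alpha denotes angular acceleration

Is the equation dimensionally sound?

No

r (radius) has dimensions [L].
R (resistance) has dimensions [I^-2 L^2 M T^-3].
alpha (angular acceleration) has dimensions [T^-2].

Left side: [L]
Right side: [I^-2 L^2 M T^-1]

The two sides have different dimensions, so the equation is NOT dimensionally consistent.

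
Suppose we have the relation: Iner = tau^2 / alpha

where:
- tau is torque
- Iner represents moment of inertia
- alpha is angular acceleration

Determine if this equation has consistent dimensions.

No

tau (torque) has dimensions [L^2 M T^-2].
Iner (moment of inertia) has dimensions [L^2 M].
alpha (angular acceleration) has dimensions [T^-2].

Left side: [L^2 M]
Right side: [L^4 M^2 T^-2]

The two sides have different dimensions, so the equation is NOT dimensionally consistent.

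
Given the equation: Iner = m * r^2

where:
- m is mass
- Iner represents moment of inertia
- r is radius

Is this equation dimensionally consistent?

Yes

m (mass) has dimensions [M].
Iner (moment of inertia) has dimensions [L^2 M].
r (radius) has dimensions [L].

Left side: [L^2 M]
Right side: [L^2 M]

Both sides have the same dimensions, so the equation is dimensionally consistent.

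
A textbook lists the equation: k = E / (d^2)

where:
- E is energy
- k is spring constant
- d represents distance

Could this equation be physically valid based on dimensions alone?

Yes

E (energy) has dimensions [L^2 M T^-2].
k (spring constant) has dimensions [M T^-2].
d (distance) has dimensions [L].

Left side: [M T^-2]
Right side: [M T^-2]

Both sides have the same dimensions, so the equation is dimensionally consistent.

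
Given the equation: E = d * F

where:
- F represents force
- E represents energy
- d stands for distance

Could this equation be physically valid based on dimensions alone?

Yes

F (force) has dimensions [L M T^-2].
E (energy) has dimensions [L^2 M T^-2].
d (distance) has dimensions [L].

Left side: [L^2 M T^-2]
Right side: [L^2 M T^-2]

Both sides have the same dimensions, so the equation is dimensionally consistent.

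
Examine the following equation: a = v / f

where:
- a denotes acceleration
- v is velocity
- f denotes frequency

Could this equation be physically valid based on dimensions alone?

No

a (acceleration) has dimensions [L T^-2].
v (velocity) has dimensions [L T^-1].
f (frequency) has dimensions [T^-1].

Left side: [L T^-2]
Right side: [L]

The two sides have different dimensions, so the equation is NOT dimensionally consistent.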